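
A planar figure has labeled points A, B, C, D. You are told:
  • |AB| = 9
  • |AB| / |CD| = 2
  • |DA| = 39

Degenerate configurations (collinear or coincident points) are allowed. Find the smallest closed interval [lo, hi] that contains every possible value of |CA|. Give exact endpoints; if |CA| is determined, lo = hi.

|AB| ∈ {9}
|AD| ∈ {39}
|CD| ∈ {9/2}
|BD| ∈ [30, 48]
|AC| ∈ [69/2, 87/2]
|BC| ∈ [51/2, 105/2]

|CA| ∈ [69/2, 87/2]  (≈ [34.5000, 43.5000])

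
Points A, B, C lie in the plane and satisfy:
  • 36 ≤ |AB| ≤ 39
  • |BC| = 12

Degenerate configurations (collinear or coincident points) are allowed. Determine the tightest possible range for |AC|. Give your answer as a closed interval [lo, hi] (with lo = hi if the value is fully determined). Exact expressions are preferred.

|AB| ∈ [36, 39]
|BC| ∈ {12}
|AC| ∈ [24, 51]

|AC| ∈ [24, 51]  (≈ [24.0000, 51.0000])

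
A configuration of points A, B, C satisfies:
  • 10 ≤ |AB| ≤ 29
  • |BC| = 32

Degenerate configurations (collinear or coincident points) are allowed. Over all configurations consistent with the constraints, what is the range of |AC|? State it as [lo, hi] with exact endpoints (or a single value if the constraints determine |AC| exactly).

|AB| ∈ [10, 29]
|BC| ∈ {32}
|AC| ∈ [3, 61]

|AC| ∈ [3, 61]  (≈ [3.0000, 61.0000])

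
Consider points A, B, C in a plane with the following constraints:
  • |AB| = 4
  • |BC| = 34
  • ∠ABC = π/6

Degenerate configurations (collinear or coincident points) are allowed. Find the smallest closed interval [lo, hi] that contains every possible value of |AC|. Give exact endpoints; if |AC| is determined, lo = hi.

|AC| = 2·√(293 - 34·√(3))  (≈ 30.6013)

|AB| ∈ {4}
|BC| ∈ {34}
|AC| ∈ {2·√(293 - 34·√(3))}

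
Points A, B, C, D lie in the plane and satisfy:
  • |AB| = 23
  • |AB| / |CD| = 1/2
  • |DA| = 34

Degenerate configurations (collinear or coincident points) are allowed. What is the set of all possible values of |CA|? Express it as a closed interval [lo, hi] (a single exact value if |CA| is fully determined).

|AB| ∈ {23}
|AD| ∈ {34}
|CD| ∈ {46}
|BD| ∈ [11, 57]
|AC| ∈ [12, 80]
|BC| ∈ [0, 103]

|CA| ∈ [12, 80]  (≈ [12.0000, 80.0000])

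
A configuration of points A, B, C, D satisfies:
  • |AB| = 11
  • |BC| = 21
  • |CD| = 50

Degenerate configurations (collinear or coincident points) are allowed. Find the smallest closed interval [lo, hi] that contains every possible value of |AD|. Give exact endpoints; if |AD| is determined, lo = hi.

|AD| ∈ [18, 82]  (≈ [18.0000, 82.0000])

|AB| ∈ {11}
|BC| ∈ {21}
|CD| ∈ {50}
|AC| ∈ [10, 32]
|BD| ∈ [29, 71]
|AD| ∈ [18, 82]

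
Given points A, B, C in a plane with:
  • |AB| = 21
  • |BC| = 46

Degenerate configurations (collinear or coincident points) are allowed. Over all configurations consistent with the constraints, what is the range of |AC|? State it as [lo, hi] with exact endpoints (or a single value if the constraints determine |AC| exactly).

|AC| ∈ [25, 67]  (≈ [25.0000, 67.0000])

|AB| ∈ {21}
|BC| ∈ {46}
|AC| ∈ [25, 67]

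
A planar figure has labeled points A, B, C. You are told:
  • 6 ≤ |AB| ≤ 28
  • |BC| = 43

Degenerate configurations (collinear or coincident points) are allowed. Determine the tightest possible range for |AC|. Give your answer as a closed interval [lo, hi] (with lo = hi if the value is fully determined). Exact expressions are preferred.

|AB| ∈ [6, 28]
|BC| ∈ {43}
|AC| ∈ [15, 71]

|AC| ∈ [15, 71]  (≈ [15.0000, 71.0000])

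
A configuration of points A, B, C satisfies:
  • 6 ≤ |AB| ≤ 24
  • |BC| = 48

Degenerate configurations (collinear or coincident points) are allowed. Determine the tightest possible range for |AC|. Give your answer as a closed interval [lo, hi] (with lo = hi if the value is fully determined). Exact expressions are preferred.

|AC| ∈ [24, 72]  (≈ [24.0000, 72.0000])

|AB| ∈ [6, 24]
|BC| ∈ {48}
|AC| ∈ [24, 72]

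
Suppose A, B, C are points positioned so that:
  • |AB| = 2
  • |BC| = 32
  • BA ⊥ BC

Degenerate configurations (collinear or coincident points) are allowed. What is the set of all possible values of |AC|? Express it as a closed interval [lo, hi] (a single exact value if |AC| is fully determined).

|AB| ∈ {2}
|BC| ∈ {32}
|AC| ∈ {2·√(257)}

|AC| = 2·√(257)  (≈ 32.0624)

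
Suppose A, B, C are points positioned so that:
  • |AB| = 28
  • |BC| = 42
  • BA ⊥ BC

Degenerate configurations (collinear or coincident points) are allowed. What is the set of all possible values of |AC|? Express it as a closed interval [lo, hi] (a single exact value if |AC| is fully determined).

|AC| = 14·√(13)  (≈ 50.4777)

|AB| ∈ {28}
|BC| ∈ {42}
|AC| ∈ {14·√(13)}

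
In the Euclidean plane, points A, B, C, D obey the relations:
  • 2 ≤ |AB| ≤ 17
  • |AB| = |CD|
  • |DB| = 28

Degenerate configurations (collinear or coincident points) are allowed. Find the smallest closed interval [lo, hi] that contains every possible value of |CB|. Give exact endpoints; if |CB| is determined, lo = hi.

|CB| ∈ [11, 45]  (≈ [11.0000, 45.0000])

|AB| ∈ [2, 17]
|BD| ∈ {28}
|CD| ∈ [2, 17]
|AD| ∈ [11, 45]
|BC| ∈ [11, 45]
|AC| ∈ [0, 62]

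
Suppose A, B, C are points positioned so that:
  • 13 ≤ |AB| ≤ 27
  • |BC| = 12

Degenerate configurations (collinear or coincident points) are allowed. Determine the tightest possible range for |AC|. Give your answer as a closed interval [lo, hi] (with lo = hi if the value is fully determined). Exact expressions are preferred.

|AB| ∈ [13, 27]
|BC| ∈ {12}
|AC| ∈ [1, 39]

|AC| ∈ [1, 39]  (≈ [1.0000, 39.0000])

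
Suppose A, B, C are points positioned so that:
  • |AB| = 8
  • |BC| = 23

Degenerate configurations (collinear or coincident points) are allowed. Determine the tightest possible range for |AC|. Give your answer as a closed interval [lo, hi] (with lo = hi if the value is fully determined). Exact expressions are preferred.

|AB| ∈ {8}
|BC| ∈ {23}
|AC| ∈ [15, 31]

|AC| ∈ [15, 31]  (≈ [15.0000, 31.0000])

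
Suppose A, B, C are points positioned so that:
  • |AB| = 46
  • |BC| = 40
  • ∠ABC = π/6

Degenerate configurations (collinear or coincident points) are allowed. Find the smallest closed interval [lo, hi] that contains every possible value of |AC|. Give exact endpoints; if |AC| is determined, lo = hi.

|AC| = 2·√(929 - 460·√(3))  (≈ 23.0006)

|AB| ∈ {46}
|BC| ∈ {40}
|AC| ∈ {2·√(929 - 460·√(3))}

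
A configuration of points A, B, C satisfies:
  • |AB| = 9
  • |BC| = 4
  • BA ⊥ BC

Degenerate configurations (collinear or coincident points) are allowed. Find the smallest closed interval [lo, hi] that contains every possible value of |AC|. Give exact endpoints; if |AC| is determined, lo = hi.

|AC| = √(97)  (≈ 9.8489)

|AB| ∈ {9}
|BC| ∈ {4}
|AC| ∈ {√(97)}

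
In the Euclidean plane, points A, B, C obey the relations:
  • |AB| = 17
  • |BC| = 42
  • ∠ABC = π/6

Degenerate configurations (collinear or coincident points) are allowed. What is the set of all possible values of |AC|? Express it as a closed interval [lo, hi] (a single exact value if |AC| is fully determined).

|AB| ∈ {17}
|BC| ∈ {42}
|AC| ∈ {√(2053 - 714·√(3))}

|AC| = √(2053 - 714·√(3))  (≈ 28.5712)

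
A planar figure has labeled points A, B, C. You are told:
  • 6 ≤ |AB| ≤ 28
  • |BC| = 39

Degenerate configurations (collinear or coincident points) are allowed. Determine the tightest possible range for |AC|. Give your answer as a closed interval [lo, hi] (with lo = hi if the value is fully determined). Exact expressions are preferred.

|AC| ∈ [11, 67]  (≈ [11.0000, 67.0000])

|AB| ∈ [6, 28]
|BC| ∈ {39}
|AC| ∈ [11, 67]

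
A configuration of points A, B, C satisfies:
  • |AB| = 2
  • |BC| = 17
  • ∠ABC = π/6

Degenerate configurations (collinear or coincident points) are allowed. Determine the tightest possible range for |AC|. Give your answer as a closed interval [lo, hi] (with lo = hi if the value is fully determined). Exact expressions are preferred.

|AB| ∈ {2}
|BC| ∈ {17}
|AC| ∈ {√(293 - 34·√(3))}

|AC| = √(293 - 34·√(3))  (≈ 15.3007)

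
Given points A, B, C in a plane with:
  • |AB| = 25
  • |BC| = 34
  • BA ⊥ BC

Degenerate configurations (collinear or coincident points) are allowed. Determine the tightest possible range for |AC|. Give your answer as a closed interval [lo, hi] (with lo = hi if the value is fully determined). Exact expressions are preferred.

|AC| = √(1781)  (≈ 42.2019)

|AB| ∈ {25}
|BC| ∈ {34}
|AC| ∈ {√(1781)}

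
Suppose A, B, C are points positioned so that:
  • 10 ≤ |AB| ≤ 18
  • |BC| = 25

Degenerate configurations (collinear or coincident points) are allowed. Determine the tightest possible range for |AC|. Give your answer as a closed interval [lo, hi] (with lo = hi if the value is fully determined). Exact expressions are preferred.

|AB| ∈ [10, 18]
|BC| ∈ {25}
|AC| ∈ [7, 43]

|AC| ∈ [7, 43]  (≈ [7.0000, 43.0000])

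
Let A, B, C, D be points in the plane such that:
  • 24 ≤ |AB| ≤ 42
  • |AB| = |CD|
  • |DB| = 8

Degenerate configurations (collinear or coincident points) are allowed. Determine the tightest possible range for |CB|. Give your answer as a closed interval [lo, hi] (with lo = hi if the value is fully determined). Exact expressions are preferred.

|CB| ∈ [16, 50]  (≈ [16.0000, 50.0000])

|AB| ∈ [24, 42]
|BD| ∈ {8}
|CD| ∈ [24, 42]
|AD| ∈ [16, 50]
|BC| ∈ [16, 50]
|AC| ∈ [0, 92]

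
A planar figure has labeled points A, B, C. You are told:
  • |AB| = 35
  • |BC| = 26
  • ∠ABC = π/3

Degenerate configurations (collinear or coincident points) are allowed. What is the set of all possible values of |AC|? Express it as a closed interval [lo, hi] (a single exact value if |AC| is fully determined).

|AC| = √(991)  (≈ 31.4802)

|AB| ∈ {35}
|BC| ∈ {26}
|AC| ∈ {√(991)}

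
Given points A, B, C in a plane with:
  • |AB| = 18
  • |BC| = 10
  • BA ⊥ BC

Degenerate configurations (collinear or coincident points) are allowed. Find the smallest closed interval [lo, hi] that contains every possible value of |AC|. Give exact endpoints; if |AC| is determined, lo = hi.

|AB| ∈ {18}
|BC| ∈ {10}
|AC| ∈ {2·√(106)}

|AC| = 2·√(106)  (≈ 20.5913)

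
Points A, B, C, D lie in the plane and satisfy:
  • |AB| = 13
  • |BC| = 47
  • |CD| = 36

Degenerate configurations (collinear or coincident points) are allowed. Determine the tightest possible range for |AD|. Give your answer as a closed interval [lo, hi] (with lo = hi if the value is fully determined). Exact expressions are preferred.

|AD| ∈ [0, 96]  (≈ [0.0000, 96.0000])

|AB| ∈ {13}
|BC| ∈ {47}
|CD| ∈ {36}
|AC| ∈ [34, 60]
|BD| ∈ [11, 83]
|AD| ∈ [0, 96]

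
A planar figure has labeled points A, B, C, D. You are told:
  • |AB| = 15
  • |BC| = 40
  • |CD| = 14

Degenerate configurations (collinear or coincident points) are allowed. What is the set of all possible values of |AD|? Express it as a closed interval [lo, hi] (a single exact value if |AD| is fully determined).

|AB| ∈ {15}
|BC| ∈ {40}
|CD| ∈ {14}
|AC| ∈ [25, 55]
|BD| ∈ [26, 54]
|AD| ∈ [11, 69]

|AD| ∈ [11, 69]  (≈ [11.0000, 69.0000])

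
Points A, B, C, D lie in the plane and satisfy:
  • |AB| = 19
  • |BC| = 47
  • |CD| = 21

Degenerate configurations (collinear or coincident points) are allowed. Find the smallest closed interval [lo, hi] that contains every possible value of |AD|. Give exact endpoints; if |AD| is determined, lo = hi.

|AB| ∈ {19}
|BC| ∈ {47}
|CD| ∈ {21}
|AC| ∈ [28, 66]
|BD| ∈ [26, 68]
|AD| ∈ [7, 87]

|AD| ∈ [7, 87]  (≈ [7.0000, 87.0000])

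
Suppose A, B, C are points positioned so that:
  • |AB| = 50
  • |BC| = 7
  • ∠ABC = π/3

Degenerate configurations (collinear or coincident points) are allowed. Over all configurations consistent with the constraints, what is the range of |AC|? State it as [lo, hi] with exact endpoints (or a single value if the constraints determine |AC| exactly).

|AB| ∈ {50}
|BC| ∈ {7}
|AC| ∈ {√(2199)}

|AC| = √(2199)  (≈ 46.8935)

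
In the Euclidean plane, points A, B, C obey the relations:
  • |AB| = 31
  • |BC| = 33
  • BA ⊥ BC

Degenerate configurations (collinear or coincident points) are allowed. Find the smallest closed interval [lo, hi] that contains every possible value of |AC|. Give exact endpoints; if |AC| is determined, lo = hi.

|AC| = 5·√(82)  (≈ 45.2769)

|AB| ∈ {31}
|BC| ∈ {33}
|AC| ∈ {5·√(82)}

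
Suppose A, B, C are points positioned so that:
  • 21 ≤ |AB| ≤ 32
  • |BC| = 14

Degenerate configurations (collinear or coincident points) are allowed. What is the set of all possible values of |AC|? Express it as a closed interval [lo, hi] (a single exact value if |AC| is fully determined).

|AC| ∈ [7, 46]  (≈ [7.0000, 46.0000])

|AB| ∈ [21, 32]
|BC| ∈ {14}
|AC| ∈ [7, 46]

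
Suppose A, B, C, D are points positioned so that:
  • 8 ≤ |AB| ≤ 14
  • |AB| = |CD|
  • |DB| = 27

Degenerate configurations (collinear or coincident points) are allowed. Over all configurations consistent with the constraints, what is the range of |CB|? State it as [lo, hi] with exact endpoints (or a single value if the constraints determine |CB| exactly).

|CB| ∈ [13, 41]  (≈ [13.0000, 41.0000])

|AB| ∈ [8, 14]
|BD| ∈ {27}
|CD| ∈ [8, 14]
|AD| ∈ [13, 41]
|BC| ∈ [13, 41]
|AC| ∈ [0, 55]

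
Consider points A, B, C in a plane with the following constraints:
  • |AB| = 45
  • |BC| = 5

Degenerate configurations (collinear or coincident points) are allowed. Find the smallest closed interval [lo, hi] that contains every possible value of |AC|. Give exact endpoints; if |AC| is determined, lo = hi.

|AB| ∈ {45}
|BC| ∈ {5}
|AC| ∈ [40, 50]

|AC| ∈ [40, 50]  (≈ [40.0000, 50.0000])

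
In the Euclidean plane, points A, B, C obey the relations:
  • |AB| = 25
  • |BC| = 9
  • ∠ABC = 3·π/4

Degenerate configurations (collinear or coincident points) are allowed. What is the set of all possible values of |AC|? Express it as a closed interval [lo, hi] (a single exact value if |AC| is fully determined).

|AC| = √(225·√(2) + 706)  (≈ 32.0031)

|AB| ∈ {25}
|BC| ∈ {9}
|AC| ∈ {√(225·√(2) + 706)}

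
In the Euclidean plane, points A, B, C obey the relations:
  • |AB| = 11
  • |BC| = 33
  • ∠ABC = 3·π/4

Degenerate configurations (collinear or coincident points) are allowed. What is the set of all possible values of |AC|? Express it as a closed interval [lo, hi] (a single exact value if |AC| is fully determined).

|AB| ∈ {11}
|BC| ∈ {33}
|AC| ∈ {11·√(3·√(2) + 10)}

|AC| = 11·√(3·√(2) + 10)  (≈ 41.5134)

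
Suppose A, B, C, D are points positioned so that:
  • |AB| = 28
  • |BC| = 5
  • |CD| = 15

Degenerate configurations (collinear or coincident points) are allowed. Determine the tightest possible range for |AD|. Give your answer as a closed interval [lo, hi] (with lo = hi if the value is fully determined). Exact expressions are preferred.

|AB| ∈ {28}
|BC| ∈ {5}
|CD| ∈ {15}
|AC| ∈ [23, 33]
|BD| ∈ [10, 20]
|AD| ∈ [8, 48]

|AD| ∈ [8, 48]  (≈ [8.0000, 48.0000])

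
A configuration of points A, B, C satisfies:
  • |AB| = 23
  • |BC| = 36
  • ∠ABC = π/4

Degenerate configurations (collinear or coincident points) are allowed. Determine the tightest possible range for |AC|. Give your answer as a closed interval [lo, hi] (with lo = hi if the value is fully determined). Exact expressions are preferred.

|AC| = √(1825 - 828·√(2))  (≈ 25.5740)

|AB| ∈ {23}
|BC| ∈ {36}
|AC| ∈ {√(1825 - 828·√(2))}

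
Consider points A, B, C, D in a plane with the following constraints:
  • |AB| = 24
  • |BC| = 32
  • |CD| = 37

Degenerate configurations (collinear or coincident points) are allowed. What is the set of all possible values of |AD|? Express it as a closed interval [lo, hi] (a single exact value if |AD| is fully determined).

|AB| ∈ {24}
|BC| ∈ {32}
|CD| ∈ {37}
|AC| ∈ [8, 56]
|BD| ∈ [5, 69]
|AD| ∈ [0, 93]

|AD| ∈ [0, 93]  (≈ [0.0000, 93.0000])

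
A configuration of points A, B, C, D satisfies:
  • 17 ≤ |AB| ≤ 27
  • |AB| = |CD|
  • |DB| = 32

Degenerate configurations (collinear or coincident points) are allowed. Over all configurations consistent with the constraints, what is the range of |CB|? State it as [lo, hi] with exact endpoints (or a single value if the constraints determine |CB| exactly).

|CB| ∈ [5, 59]  (≈ [5.0000, 59.0000])

|AB| ∈ [17, 27]
|BD| ∈ {32}
|CD| ∈ [17, 27]
|AD| ∈ [5, 59]
|BC| ∈ [5, 59]
|AC| ∈ [0, 86]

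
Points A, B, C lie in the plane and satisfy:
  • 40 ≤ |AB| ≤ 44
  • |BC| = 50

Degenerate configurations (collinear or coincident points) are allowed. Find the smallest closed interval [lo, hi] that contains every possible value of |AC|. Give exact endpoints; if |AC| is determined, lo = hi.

|AB| ∈ [40, 44]
|BC| ∈ {50}
|AC| ∈ [6, 94]

|AC| ∈ [6, 94]  (≈ [6.0000, 94.0000])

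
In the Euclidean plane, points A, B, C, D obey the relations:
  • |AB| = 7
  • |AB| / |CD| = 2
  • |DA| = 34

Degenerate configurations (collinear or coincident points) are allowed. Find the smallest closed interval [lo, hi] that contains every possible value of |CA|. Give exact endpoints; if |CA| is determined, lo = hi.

|CA| ∈ [61/2, 75/2]  (≈ [30.5000, 37.5000])

|AB| ∈ {7}
|AD| ∈ {34}
|CD| ∈ {7/2}
|BD| ∈ [27, 41]
|AC| ∈ [61/2, 75/2]
|BC| ∈ [47/2, 89/2]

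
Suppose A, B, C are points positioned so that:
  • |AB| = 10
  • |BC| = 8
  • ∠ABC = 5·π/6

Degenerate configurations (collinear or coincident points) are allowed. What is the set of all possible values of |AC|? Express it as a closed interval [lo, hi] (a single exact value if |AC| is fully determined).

|AB| ∈ {10}
|BC| ∈ {8}
|AC| ∈ {2·√(20·√(3) + 41)}

|AC| = 2·√(20·√(3) + 41)  (≈ 17.3944)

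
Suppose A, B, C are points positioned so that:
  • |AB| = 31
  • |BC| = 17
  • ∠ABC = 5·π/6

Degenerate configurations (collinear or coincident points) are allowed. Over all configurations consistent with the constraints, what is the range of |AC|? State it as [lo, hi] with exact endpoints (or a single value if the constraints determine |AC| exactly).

|AB| ∈ {31}
|BC| ∈ {17}
|AC| ∈ {√(527·√(3) + 1250)}

|AC| = √(527·√(3) + 1250)  (≈ 46.5058)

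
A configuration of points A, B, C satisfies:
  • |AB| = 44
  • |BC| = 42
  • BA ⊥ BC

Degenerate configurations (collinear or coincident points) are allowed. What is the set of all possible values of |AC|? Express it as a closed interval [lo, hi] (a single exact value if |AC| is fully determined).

|AB| ∈ {44}
|BC| ∈ {42}
|AC| ∈ {10·√(37)}

|AC| = 10·√(37)  (≈ 60.8276)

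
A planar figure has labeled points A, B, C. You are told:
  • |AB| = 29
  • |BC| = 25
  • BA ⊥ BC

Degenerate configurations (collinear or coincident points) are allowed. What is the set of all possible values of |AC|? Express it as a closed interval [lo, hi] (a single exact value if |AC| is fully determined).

|AB| ∈ {29}
|BC| ∈ {25}
|AC| ∈ {√(1466)}

|AC| = √(1466)  (≈ 38.2884)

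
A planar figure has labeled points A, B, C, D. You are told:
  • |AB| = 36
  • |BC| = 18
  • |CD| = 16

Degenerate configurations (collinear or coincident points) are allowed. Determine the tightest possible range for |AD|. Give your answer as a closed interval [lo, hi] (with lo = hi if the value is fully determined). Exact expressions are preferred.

|AD| ∈ [2, 70]  (≈ [2.0000, 70.0000])

|AB| ∈ {36}
|BC| ∈ {18}
|CD| ∈ {16}
|AC| ∈ [18, 54]
|BD| ∈ [2, 34]
|AD| ∈ [2, 70]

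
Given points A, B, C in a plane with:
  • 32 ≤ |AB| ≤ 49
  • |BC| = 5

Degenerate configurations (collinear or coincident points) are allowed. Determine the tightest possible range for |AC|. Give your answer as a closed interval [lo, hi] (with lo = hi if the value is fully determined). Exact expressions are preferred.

|AB| ∈ [32, 49]
|BC| ∈ {5}
|AC| ∈ [27, 54]

|AC| ∈ [27, 54]  (≈ [27.0000, 54.0000])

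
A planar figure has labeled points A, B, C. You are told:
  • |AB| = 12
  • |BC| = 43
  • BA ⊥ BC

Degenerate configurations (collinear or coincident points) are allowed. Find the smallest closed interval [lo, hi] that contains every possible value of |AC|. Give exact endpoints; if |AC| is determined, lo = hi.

|AC| = √(1993)  (≈ 44.6430)

|AB| ∈ {12}
|BC| ∈ {43}
|AC| ∈ {√(1993)}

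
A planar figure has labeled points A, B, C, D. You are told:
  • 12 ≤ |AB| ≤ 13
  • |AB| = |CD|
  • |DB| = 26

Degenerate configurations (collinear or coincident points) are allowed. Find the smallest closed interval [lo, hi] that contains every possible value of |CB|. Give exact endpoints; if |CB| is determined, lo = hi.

|AB| ∈ [12, 13]
|BD| ∈ {26}
|CD| ∈ [12, 13]
|AD| ∈ [13, 39]
|BC| ∈ [13, 39]
|AC| ∈ [0, 52]

|CB| ∈ [13, 39]  (≈ [13.0000, 39.0000])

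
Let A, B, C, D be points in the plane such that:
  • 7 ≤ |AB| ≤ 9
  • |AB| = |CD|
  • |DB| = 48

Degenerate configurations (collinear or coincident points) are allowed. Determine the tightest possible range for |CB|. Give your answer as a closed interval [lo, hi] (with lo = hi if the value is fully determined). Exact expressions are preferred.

|AB| ∈ [7, 9]
|BD| ∈ {48}
|CD| ∈ [7, 9]
|AD| ∈ [39, 57]
|BC| ∈ [39, 57]
|AC| ∈ [30, 66]

|CB| ∈ [39, 57]  (≈ [39.0000, 57.0000])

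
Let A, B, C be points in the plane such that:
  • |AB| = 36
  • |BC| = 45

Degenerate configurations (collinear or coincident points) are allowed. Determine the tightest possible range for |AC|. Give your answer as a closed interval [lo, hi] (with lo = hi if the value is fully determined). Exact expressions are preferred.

|AC| ∈ [9, 81]  (≈ [9.0000, 81.0000])

|AB| ∈ {36}
|BC| ∈ {45}
|AC| ∈ [9, 81]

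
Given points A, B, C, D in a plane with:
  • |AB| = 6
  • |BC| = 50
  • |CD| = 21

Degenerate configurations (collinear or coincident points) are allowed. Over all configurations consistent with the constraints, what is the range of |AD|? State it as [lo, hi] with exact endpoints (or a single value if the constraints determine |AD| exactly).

|AD| ∈ [23, 77]  (≈ [23.0000, 77.0000])

|AB| ∈ {6}
|BC| ∈ {50}
|CD| ∈ {21}
|AC| ∈ [44, 56]
|BD| ∈ [29, 71]
|AD| ∈ [23, 77]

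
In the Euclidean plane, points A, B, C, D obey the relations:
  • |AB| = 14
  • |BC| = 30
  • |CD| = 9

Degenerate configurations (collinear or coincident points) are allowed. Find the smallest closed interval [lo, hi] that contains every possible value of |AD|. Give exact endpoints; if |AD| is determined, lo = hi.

|AB| ∈ {14}
|BC| ∈ {30}
|CD| ∈ {9}
|AC| ∈ [16, 44]
|BD| ∈ [21, 39]
|AD| ∈ [7, 53]

|AD| ∈ [7, 53]  (≈ [7.0000, 53.0000])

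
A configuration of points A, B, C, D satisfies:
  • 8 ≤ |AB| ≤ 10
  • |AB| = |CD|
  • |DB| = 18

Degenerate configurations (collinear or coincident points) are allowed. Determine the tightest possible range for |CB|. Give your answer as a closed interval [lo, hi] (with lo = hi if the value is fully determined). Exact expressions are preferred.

|CB| ∈ [8, 28]  (≈ [8.0000, 28.0000])

|AB| ∈ [8, 10]
|BD| ∈ {18}
|CD| ∈ [8, 10]
|AD| ∈ [8, 28]
|BC| ∈ [8, 28]
|AC| ∈ [0, 38]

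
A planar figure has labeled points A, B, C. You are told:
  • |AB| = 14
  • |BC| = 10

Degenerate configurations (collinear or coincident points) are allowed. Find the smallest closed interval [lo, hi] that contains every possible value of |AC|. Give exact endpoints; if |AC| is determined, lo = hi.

|AC| ∈ [4, 24]  (≈ [4.0000, 24.0000])

|AB| ∈ {14}
|BC| ∈ {10}
|AC| ∈ [4, 24]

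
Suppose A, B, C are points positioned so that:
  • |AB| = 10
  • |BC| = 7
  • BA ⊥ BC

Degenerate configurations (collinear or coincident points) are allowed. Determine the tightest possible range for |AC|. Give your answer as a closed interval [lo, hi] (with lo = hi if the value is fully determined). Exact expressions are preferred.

|AC| = √(149)  (≈ 12.2066)

|AB| ∈ {10}
|BC| ∈ {7}
|AC| ∈ {√(149)}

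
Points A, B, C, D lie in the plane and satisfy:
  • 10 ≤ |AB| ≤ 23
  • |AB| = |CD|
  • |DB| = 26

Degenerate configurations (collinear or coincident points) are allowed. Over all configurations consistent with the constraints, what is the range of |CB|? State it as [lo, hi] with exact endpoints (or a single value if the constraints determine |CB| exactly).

|CB| ∈ [3, 49]  (≈ [3.0000, 49.0000])

|AB| ∈ [10, 23]
|BD| ∈ {26}
|CD| ∈ [10, 23]
|AD| ∈ [3, 49]
|BC| ∈ [3, 49]
|AC| ∈ [0, 72]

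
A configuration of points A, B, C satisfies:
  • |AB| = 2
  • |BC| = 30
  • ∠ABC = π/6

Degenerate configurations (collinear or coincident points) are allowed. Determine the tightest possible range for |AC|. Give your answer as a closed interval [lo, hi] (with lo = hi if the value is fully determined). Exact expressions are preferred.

|AB| ∈ {2}
|BC| ∈ {30}
|AC| ∈ {2·√(226 - 15·√(3))}

|AC| = 2·√(226 - 15·√(3))  (≈ 28.2856)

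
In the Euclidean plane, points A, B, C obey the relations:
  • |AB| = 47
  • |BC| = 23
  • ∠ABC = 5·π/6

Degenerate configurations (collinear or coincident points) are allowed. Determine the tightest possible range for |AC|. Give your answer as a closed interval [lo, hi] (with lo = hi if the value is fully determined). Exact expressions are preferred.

|AB| ∈ {47}
|BC| ∈ {23}
|AC| ∈ {√(1081·√(3) + 2738)}

|AC| = √(1081·√(3) + 2738)  (≈ 67.8995)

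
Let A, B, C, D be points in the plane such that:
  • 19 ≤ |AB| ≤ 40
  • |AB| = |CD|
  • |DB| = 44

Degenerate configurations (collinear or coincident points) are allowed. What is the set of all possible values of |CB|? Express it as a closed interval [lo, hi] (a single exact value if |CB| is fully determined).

|AB| ∈ [19, 40]
|BD| ∈ {44}
|CD| ∈ [19, 40]
|AD| ∈ [4, 84]
|BC| ∈ [4, 84]
|AC| ∈ [0, 124]

|CB| ∈ [4, 84]  (≈ [4.0000, 84.0000])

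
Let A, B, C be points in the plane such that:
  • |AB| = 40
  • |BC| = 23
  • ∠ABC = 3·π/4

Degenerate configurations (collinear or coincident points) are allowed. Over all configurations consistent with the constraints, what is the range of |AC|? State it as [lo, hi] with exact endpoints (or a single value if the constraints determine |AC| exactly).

|AC| = √(920·√(2) + 2129)  (≈ 58.5669)

|AB| ∈ {40}
|BC| ∈ {23}
|AC| ∈ {√(920·√(2) + 2129)}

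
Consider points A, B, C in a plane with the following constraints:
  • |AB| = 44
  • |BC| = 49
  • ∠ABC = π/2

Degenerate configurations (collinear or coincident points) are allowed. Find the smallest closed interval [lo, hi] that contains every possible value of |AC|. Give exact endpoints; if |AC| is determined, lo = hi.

|AB| ∈ {44}
|BC| ∈ {49}
|AC| ∈ {√(4337)}

|AC| = √(4337)  (≈ 65.8559)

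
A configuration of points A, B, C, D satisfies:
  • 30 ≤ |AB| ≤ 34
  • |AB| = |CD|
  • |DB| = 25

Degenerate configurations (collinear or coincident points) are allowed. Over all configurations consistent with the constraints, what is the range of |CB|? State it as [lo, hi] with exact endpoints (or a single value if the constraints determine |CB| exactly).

|AB| ∈ [30, 34]
|BD| ∈ {25}
|CD| ∈ [30, 34]
|AD| ∈ [5, 59]
|BC| ∈ [5, 59]
|AC| ∈ [0, 93]

|CB| ∈ [5, 59]  (≈ [5.0000, 59.0000])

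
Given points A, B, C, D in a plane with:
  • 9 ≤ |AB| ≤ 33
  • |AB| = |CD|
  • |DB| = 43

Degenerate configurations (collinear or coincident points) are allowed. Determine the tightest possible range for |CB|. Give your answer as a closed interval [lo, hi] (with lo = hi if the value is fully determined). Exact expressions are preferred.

|AB| ∈ [9, 33]
|BD| ∈ {43}
|CD| ∈ [9, 33]
|AD| ∈ [10, 76]
|BC| ∈ [10, 76]
|AC| ∈ [0, 109]

|CB| ∈ [10, 76]  (≈ [10.0000, 76.0000])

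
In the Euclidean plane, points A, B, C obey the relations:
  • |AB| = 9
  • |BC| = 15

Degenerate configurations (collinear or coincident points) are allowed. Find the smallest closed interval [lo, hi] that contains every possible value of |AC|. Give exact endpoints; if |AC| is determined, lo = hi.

|AB| ∈ {9}
|BC| ∈ {15}
|AC| ∈ [6, 24]

|AC| ∈ [6, 24]  (≈ [6.0000, 24.0000])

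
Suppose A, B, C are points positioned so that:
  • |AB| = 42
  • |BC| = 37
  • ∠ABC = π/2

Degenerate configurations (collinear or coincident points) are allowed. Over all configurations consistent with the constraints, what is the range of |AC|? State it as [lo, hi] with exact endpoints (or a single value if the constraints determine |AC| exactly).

|AB| ∈ {42}
|BC| ∈ {37}
|AC| ∈ {√(3133)}

|AC| = √(3133)  (≈ 55.9732)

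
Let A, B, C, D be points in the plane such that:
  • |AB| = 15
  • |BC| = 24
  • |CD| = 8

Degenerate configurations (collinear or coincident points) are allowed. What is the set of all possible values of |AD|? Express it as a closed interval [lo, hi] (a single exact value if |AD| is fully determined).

|AD| ∈ [1, 47]  (≈ [1.0000, 47.0000])

|AB| ∈ {15}
|BC| ∈ {24}
|CD| ∈ {8}
|AC| ∈ [9, 39]
|BD| ∈ [16, 32]
|AD| ∈ [1, 47]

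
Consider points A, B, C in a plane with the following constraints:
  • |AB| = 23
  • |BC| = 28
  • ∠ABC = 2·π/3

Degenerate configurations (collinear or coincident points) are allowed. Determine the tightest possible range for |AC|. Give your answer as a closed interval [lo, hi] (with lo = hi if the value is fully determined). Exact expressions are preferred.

|AB| ∈ {23}
|BC| ∈ {28}
|AC| ∈ {√(1957)}

|AC| = √(1957)  (≈ 44.2380)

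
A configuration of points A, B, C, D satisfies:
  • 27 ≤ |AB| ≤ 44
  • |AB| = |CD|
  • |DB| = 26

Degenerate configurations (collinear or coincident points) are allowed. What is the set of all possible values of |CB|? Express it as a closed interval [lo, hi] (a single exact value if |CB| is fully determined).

|CB| ∈ [1, 70]  (≈ [1.0000, 70.0000])

|AB| ∈ [27, 44]
|BD| ∈ {26}
|CD| ∈ [27, 44]
|AD| ∈ [1, 70]
|BC| ∈ [1, 70]
|AC| ∈ [0, 114]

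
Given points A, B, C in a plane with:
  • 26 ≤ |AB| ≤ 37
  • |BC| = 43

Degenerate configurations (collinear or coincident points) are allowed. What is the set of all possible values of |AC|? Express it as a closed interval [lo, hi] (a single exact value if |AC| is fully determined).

|AC| ∈ [6, 80]  (≈ [6.0000, 80.0000])

|AB| ∈ [26, 37]
|BC| ∈ {43}
|AC| ∈ [6, 80]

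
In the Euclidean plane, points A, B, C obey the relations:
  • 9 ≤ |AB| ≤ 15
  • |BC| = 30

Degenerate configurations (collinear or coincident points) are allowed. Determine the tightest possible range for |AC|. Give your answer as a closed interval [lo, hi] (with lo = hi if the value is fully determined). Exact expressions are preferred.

|AC| ∈ [15, 45]  (≈ [15.0000, 45.0000])

|AB| ∈ [9, 15]
|BC| ∈ {30}
|AC| ∈ [15, 45]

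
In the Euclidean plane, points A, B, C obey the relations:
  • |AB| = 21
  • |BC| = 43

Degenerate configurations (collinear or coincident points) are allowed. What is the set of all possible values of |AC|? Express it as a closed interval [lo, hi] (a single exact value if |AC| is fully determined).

|AC| ∈ [22, 64]  (≈ [22.0000, 64.0000])

|AB| ∈ {21}
|BC| ∈ {43}
|AC| ∈ [22, 64]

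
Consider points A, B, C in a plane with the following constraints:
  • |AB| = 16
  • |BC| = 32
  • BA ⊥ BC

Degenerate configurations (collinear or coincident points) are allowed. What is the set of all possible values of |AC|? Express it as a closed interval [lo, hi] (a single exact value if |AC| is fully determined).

|AC| = 16·√(5)  (≈ 35.7771)

|AB| ∈ {16}
|BC| ∈ {32}
|AC| ∈ {16·√(5)}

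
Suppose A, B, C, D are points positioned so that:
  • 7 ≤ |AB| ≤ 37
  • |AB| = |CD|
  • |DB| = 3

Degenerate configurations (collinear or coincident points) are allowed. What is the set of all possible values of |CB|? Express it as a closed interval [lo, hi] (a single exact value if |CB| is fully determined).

|AB| ∈ [7, 37]
|BD| ∈ {3}
|CD| ∈ [7, 37]
|AD| ∈ [4, 40]
|BC| ∈ [4, 40]
|AC| ∈ [0, 77]

|CB| ∈ [4, 40]  (≈ [4.0000, 40.0000])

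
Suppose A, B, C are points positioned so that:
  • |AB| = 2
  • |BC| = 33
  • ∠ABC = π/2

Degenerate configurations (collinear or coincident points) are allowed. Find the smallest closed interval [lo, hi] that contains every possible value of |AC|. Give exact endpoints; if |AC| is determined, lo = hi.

|AC| = √(1093)  (≈ 33.0606)

|AB| ∈ {2}
|BC| ∈ {33}
|AC| ∈ {√(1093)}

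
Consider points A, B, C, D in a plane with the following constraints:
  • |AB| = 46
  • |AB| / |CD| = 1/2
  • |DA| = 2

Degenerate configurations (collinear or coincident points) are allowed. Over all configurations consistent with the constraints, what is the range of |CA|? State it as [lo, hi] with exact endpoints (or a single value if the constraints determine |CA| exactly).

|CA| ∈ [90, 94]  (≈ [90.0000, 94.0000])

|AB| ∈ {46}
|AD| ∈ {2}
|CD| ∈ {92}
|BD| ∈ [44, 48]
|AC| ∈ [90, 94]
|BC| ∈ [44, 140]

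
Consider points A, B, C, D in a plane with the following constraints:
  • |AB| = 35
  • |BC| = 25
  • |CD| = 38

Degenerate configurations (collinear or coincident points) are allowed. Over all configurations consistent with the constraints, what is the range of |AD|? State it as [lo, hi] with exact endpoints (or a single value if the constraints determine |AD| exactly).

|AD| ∈ [0, 98]  (≈ [0.0000, 98.0000])

|AB| ∈ {35}
|BC| ∈ {25}
|CD| ∈ {38}
|AC| ∈ [10, 60]
|BD| ∈ [13, 63]
|AD| ∈ [0, 98]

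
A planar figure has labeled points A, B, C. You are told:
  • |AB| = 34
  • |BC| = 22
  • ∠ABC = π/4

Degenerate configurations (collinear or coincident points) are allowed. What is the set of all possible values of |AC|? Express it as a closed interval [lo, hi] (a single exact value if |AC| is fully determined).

|AC| = 2·√(410 - 187·√(2))  (≈ 24.1282)

|AB| ∈ {34}
|BC| ∈ {22}
|AC| ∈ {2·√(410 - 187·√(2))}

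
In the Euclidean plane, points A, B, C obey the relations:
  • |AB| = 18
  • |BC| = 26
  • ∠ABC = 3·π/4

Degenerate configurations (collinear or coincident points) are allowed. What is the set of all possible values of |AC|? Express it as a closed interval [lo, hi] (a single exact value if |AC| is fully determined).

|AC| = 2·√(117·√(2) + 250)  (≈ 40.7658)

|AB| ∈ {18}
|BC| ∈ {26}
|AC| ∈ {2·√(117·√(2) + 250)}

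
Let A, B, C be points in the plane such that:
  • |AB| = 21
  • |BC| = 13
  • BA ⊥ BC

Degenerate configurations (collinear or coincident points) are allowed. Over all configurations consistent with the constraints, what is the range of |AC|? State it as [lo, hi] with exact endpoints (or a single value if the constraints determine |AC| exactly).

|AC| = √(610)  (≈ 24.6982)

|AB| ∈ {21}
|BC| ∈ {13}
|AC| ∈ {√(610)}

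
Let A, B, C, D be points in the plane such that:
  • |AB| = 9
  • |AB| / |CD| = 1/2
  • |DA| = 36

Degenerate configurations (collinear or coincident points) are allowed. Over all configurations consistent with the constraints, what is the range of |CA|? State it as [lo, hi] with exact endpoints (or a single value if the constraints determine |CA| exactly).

|AB| ∈ {9}
|AD| ∈ {36}
|CD| ∈ {18}
|BD| ∈ [27, 45]
|AC| ∈ [18, 54]
|BC| ∈ [9, 63]

|CA| ∈ [18, 54]  (≈ [18.0000, 54.0000])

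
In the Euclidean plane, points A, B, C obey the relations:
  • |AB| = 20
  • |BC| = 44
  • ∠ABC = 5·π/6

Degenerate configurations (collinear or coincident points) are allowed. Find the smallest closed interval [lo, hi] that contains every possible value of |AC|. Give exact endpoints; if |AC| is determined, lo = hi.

|AC| = 4·√(55·√(3) + 146)  (≈ 62.1305)

|AB| ∈ {20}
|BC| ∈ {44}
|AC| ∈ {4·√(55·√(3) + 146)}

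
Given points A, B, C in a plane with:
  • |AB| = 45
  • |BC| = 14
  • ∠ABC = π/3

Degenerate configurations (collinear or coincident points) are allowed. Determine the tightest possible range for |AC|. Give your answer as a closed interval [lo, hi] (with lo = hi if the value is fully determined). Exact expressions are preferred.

|AB| ∈ {45}
|BC| ∈ {14}
|AC| ∈ {√(1591)}

|AC| = √(1591)  (≈ 39.8873)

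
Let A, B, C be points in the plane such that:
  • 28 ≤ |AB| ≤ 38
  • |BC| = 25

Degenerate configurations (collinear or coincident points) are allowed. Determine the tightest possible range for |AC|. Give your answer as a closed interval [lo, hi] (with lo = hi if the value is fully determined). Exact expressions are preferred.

|AB| ∈ [28, 38]
|BC| ∈ {25}
|AC| ∈ [3, 63]

|AC| ∈ [3, 63]  (≈ [3.0000, 63.0000])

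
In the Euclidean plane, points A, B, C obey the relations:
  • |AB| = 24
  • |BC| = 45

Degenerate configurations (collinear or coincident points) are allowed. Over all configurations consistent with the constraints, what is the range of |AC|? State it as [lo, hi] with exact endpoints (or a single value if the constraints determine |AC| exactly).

|AB| ∈ {24}
|BC| ∈ {45}
|AC| ∈ [21, 69]

|AC| ∈ [21, 69]  (≈ [21.0000, 69.0000])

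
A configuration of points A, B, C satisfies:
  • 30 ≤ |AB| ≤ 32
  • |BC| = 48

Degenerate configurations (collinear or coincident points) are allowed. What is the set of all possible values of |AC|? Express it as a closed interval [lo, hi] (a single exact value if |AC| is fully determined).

|AC| ∈ [16, 80]  (≈ [16.0000, 80.0000])

|AB| ∈ [30, 32]
|BC| ∈ {48}
|AC| ∈ [16, 80]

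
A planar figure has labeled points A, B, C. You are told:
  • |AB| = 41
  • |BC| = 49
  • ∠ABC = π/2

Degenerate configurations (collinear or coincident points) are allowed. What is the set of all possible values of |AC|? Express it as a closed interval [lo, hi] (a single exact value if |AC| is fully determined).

|AC| = √(4082)  (≈ 63.8905)

|AB| ∈ {41}
|BC| ∈ {49}
|AC| ∈ {√(4082)}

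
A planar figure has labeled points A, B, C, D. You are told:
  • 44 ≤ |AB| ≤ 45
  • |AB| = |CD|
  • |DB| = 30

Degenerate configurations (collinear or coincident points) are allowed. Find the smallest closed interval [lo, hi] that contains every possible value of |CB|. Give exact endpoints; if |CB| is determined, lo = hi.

|AB| ∈ [44, 45]
|BD| ∈ {30}
|CD| ∈ [44, 45]
|AD| ∈ [14, 75]
|BC| ∈ [14, 75]
|AC| ∈ [0, 120]

|CB| ∈ [14, 75]  (≈ [14.0000, 75.0000])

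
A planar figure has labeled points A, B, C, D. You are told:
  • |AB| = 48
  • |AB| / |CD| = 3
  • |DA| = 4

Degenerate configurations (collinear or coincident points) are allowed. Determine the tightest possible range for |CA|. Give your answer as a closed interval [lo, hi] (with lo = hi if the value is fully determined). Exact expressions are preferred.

|CA| ∈ [12, 20]  (≈ [12.0000, 20.0000])

|AB| ∈ {48}
|AD| ∈ {4}
|CD| ∈ {16}
|BD| ∈ [44, 52]
|AC| ∈ [12, 20]
|BC| ∈ [28, 68]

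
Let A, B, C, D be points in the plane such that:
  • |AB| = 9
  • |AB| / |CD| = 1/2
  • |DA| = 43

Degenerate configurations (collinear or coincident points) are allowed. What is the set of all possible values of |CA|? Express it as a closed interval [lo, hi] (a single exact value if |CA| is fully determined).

|CA| ∈ [25, 61]  (≈ [25.0000, 61.0000])

|AB| ∈ {9}
|AD| ∈ {43}
|CD| ∈ {18}
|BD| ∈ [34, 52]
|AC| ∈ [25, 61]
|BC| ∈ [16, 70]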